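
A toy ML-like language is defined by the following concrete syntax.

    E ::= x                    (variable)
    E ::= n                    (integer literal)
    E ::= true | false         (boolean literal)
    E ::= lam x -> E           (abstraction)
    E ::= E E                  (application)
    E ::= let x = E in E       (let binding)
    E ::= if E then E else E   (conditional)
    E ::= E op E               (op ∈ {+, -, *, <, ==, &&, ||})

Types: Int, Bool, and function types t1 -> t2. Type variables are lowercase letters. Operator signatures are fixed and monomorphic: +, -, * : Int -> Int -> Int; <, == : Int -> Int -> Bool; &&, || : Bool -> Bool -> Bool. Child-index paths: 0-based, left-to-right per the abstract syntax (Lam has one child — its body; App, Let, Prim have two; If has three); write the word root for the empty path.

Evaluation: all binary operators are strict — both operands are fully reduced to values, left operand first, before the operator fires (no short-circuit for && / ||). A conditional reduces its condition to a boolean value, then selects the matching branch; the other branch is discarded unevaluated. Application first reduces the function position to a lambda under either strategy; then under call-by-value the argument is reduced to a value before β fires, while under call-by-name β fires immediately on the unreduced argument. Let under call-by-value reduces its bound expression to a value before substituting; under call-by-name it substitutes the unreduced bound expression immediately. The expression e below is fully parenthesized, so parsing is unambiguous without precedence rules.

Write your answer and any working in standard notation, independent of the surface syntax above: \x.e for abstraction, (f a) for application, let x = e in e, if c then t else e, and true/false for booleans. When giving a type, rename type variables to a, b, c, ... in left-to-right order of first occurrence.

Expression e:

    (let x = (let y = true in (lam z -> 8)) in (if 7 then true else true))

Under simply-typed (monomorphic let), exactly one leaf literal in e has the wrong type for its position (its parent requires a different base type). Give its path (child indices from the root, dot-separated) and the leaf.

Derivation:
let y : Bool
\z._ : a -> Int
let x : a -> Int
  unify Int ~ Bool
  FAIL: mismatch Int ~ Bool

Answer: 1.0 : 7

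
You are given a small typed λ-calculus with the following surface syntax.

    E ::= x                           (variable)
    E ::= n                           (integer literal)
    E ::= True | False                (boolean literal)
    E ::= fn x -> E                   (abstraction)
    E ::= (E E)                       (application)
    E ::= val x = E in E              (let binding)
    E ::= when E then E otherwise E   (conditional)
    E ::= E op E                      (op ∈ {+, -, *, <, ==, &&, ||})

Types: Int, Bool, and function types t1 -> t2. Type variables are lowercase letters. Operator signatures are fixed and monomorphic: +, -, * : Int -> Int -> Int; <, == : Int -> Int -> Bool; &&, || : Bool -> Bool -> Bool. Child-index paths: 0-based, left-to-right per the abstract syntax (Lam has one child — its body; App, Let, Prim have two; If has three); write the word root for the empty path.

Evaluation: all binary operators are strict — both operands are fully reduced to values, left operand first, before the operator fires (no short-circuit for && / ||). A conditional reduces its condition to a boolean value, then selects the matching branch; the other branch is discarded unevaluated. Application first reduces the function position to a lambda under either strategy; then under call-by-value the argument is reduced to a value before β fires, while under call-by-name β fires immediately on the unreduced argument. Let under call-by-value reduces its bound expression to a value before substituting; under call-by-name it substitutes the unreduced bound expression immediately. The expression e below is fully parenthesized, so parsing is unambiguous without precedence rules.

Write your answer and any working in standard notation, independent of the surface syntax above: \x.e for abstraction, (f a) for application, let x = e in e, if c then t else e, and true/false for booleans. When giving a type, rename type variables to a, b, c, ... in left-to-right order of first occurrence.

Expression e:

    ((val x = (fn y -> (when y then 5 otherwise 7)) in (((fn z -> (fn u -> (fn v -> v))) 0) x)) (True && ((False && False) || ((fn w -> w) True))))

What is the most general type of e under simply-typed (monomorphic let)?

Answer: Bool

Derivation:
y : a
  unify a ~ Bool
  unify Int ~ Int
\y._ : Bool -> Int
let x : Bool -> Int
v : d
\v._ : d -> d
\u._ : c -> d -> d
\z._ : b -> c -> d -> d
  unify b -> c -> d -> d ~ Int -> e
  unify b ~ Int
  unify c -> d -> d ~ e
_ _ : c -> d -> d
x : Bool -> Int
  unify c -> d -> d ~ (Bool -> Int) -> f
  unify c ~ Bool -> Int
  unify d -> d ~ f
_ _ : d -> d
  unify Bool ~ Bool
  unify Bool ~ Bool
  unify Bool ~ Bool
  unify Bool ~ Bool
w : g
\w._ : g -> g
  unify g -> g ~ Bool -> h
  unify g ~ Bool
  unify Bool ~ h
_ _ : Bool
  unify Bool ~ Bool
  unify Bool ~ Bool
  unify d -> d ~ Bool -> i
  unify d ~ Bool
  unify Bool ~ i
_ _ : Bool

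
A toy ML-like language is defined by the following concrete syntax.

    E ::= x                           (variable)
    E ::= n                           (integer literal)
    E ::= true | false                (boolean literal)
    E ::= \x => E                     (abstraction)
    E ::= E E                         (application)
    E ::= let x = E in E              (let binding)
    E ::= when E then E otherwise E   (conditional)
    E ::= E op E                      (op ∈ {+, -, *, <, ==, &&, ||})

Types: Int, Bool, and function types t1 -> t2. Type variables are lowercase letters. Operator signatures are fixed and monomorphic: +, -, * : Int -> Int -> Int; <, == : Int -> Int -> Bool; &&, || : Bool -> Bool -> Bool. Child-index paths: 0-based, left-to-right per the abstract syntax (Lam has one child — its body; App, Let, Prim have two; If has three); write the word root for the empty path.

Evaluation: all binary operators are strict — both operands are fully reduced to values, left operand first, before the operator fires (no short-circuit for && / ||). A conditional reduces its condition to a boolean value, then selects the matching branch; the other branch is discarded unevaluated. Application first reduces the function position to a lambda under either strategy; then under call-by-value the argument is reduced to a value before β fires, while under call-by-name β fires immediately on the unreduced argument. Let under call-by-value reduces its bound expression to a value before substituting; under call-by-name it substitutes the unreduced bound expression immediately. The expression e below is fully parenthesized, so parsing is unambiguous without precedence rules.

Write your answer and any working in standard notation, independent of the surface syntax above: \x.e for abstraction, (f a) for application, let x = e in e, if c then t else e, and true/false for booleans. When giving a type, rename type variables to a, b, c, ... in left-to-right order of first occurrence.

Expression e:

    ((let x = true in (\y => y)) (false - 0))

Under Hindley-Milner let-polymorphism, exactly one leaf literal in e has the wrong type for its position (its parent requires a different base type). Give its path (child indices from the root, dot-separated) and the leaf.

Working:
let x : Bool
y : a
\y._ : a -> a
  unify Bool ~ Int
  FAIL: mismatch Bool ~ Int

Answer: 1.0 : false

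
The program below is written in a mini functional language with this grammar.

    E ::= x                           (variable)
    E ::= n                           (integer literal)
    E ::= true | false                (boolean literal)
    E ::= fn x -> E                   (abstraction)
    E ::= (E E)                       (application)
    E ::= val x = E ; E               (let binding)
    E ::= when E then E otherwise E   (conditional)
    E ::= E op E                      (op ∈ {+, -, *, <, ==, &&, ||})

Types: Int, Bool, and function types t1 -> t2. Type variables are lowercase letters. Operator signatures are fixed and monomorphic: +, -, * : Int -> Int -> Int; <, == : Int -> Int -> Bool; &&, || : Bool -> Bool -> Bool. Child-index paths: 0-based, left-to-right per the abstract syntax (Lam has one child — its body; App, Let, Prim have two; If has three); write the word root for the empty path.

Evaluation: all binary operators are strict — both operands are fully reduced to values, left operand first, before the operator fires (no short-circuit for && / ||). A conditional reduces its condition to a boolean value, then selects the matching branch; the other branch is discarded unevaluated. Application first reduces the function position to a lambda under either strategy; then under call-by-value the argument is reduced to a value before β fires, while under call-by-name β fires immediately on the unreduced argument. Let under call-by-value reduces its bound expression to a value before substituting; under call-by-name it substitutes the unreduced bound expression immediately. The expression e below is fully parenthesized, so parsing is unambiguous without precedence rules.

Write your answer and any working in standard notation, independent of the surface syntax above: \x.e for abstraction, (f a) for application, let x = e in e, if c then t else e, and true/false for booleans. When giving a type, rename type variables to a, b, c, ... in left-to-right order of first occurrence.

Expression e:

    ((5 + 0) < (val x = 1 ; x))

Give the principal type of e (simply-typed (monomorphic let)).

Trace:
  unify Int ~ Int
  unify Int ~ Int
  unify Int ~ Int
let x : Int
x : Int
  unify Int ~ Int

Answer: Bool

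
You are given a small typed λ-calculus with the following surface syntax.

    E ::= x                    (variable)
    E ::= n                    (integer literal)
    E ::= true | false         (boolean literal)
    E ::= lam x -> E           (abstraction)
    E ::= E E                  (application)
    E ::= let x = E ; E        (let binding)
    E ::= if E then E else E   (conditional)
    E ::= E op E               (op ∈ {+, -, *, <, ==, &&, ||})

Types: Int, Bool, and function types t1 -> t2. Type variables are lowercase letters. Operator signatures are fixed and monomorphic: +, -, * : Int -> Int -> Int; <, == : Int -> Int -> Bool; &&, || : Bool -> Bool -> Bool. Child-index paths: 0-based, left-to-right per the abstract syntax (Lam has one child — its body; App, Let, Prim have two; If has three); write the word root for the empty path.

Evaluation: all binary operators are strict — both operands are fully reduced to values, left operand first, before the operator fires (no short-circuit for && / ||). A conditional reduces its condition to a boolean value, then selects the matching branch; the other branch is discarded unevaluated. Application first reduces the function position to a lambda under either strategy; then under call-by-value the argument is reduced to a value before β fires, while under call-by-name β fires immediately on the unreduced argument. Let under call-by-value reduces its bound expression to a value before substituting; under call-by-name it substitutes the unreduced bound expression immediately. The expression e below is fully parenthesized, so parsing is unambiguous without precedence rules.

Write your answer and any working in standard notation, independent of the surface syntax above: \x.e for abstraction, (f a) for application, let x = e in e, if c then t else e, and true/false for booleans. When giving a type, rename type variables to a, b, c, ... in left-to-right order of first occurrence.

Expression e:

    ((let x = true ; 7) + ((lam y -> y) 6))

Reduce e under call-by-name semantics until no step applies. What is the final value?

Answer: 13

Trace:
step 0: ((let x = true in 7) + ((\y.y) 6))
step 1: [let@0] (7 + ((\y.y) 6))
step 2: [beta@1] (7 + 6)
step 3: [delta@root] 13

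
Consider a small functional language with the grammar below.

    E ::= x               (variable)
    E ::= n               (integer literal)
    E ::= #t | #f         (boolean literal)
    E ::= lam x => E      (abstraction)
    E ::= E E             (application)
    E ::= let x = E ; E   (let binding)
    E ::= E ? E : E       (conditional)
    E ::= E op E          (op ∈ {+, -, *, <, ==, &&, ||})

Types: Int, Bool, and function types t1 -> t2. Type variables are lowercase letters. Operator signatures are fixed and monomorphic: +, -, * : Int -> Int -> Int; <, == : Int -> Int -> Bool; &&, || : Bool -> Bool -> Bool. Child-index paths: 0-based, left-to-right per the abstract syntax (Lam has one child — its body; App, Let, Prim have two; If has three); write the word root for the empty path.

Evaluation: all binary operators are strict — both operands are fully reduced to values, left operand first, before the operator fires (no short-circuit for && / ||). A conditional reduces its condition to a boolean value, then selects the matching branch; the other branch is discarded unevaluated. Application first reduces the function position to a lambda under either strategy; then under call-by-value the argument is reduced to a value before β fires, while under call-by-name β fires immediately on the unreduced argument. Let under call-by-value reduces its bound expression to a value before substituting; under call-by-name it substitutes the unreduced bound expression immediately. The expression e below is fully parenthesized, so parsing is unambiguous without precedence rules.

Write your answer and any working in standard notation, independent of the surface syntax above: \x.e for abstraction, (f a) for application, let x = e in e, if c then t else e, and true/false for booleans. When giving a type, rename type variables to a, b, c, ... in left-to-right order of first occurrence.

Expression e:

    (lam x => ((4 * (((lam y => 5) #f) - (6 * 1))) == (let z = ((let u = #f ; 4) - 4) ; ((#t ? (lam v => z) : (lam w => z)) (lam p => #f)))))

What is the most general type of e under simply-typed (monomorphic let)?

Answer: a -> Bool

Trace:
  unify Int ~ Int
\y._ : b -> Int
  unify b -> Int ~ Bool -> c
  unify b ~ Bool
  unify Int ~ c
_ _ : Int
  unify Int ~ Int
  unify Int ~ Int
  unify Int ~ Int
  unify Int ~ Int
  unify Int ~ Int
  unify Int ~ Int
let u : Bool
  unify Int ~ Int
  unify Int ~ Int
let z : Int
  unify Bool ~ Bool
z : Int
\v._ : d -> Int
z : Int
\w._ : e -> Int
  unify d -> Int ~ e -> Int
  unify d ~ e
  unify Int ~ Int
\p._ : f -> Bool
  unify e -> Int ~ (f -> Bool) -> g
  unify e ~ f -> Bool
  unify Int ~ g
_ _ : Int
  unify Int ~ Int
\x._ : a -> Bool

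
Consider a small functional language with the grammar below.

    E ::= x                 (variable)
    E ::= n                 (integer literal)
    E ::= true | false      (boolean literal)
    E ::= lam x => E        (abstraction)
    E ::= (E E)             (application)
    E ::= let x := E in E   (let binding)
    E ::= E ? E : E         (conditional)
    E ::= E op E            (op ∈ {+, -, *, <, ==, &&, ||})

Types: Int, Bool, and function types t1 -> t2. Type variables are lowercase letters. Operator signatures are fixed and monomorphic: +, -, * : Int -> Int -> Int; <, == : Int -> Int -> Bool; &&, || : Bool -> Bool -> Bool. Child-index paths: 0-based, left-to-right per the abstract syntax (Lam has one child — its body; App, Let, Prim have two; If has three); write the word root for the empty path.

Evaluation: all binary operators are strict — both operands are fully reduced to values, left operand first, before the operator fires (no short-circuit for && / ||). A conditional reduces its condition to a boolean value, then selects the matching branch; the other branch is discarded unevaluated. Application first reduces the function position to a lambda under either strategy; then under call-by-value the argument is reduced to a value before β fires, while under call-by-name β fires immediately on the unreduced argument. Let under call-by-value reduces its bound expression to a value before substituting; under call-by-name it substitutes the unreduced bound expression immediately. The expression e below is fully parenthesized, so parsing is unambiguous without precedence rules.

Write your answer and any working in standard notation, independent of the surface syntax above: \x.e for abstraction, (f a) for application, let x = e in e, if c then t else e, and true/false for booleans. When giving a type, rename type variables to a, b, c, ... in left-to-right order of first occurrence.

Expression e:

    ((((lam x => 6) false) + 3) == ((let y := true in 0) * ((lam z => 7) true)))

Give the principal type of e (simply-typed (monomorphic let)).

Answer: Bool

Working:
\x._ : a -> Int
  unify a -> Int ~ Bool -> b
  unify a ~ Bool
  unify Int ~ b
_ _ : Int
  unify Int ~ Int
  unify Int ~ Int
  unify Int ~ Int
let y : Bool
  unify Int ~ Int
\z._ : c -> Int
  unify c -> Int ~ Bool -> d
  unify c ~ Bool
  unify Int ~ d
_ _ : Int
  unify Int ~ Int
  unify Int ~ Int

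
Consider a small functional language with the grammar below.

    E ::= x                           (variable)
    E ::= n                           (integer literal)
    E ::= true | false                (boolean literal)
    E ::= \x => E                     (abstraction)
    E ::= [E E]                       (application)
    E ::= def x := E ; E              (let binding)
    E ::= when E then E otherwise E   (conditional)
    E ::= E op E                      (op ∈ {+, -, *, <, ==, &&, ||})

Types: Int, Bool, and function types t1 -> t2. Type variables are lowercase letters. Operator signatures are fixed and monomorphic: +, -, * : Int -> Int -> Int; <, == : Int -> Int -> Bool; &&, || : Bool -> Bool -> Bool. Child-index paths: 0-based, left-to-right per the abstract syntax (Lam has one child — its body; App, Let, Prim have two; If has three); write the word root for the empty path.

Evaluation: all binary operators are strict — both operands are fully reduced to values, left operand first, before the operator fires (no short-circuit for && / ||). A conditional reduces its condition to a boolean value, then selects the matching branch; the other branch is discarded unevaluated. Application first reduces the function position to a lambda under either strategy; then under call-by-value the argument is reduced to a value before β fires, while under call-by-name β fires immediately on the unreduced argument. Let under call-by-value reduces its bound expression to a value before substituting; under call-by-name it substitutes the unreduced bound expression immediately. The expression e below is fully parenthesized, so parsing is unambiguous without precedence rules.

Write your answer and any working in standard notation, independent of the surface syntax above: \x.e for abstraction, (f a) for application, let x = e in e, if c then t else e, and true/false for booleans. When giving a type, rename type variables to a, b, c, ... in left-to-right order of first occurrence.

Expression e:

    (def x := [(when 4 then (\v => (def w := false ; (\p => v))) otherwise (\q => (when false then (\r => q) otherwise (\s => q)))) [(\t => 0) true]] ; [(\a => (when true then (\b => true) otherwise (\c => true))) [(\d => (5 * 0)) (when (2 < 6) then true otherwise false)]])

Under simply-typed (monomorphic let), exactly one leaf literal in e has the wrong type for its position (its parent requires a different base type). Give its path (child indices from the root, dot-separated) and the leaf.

Working:
  unify Int ~ Bool
  FAIL: mismatch Int ~ Bool

Answer: 0.0.0 : 4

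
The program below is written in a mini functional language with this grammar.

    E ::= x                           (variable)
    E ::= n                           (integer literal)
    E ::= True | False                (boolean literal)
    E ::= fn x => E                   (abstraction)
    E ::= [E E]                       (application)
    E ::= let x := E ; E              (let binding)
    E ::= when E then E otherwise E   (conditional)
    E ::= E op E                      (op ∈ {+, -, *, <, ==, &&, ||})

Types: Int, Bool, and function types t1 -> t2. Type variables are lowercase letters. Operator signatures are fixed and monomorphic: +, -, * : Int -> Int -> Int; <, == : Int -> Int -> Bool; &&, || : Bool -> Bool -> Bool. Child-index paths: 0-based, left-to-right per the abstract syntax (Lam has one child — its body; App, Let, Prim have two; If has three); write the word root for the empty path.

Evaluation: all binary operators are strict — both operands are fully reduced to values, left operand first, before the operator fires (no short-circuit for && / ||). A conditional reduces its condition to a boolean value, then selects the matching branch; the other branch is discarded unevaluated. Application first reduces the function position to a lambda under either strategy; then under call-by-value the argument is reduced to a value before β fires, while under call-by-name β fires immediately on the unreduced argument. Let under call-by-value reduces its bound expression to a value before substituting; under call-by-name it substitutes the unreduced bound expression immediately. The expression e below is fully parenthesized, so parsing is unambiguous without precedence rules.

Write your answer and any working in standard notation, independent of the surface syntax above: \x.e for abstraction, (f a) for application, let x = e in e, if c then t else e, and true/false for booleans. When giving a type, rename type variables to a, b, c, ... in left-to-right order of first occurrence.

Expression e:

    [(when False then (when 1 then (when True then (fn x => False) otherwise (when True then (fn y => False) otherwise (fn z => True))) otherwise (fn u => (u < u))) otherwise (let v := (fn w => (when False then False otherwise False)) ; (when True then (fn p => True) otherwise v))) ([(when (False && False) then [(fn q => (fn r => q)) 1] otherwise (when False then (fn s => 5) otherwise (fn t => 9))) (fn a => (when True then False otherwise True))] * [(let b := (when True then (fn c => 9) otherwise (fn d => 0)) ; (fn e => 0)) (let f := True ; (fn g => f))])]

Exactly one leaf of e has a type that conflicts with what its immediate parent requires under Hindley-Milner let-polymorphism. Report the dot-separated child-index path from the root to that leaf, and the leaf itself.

Trace:
  unify Bool ~ Bool
  unify Int ~ Bool
  FAIL: mismatch Int ~ Bool

Answer: 0.1.0 : 1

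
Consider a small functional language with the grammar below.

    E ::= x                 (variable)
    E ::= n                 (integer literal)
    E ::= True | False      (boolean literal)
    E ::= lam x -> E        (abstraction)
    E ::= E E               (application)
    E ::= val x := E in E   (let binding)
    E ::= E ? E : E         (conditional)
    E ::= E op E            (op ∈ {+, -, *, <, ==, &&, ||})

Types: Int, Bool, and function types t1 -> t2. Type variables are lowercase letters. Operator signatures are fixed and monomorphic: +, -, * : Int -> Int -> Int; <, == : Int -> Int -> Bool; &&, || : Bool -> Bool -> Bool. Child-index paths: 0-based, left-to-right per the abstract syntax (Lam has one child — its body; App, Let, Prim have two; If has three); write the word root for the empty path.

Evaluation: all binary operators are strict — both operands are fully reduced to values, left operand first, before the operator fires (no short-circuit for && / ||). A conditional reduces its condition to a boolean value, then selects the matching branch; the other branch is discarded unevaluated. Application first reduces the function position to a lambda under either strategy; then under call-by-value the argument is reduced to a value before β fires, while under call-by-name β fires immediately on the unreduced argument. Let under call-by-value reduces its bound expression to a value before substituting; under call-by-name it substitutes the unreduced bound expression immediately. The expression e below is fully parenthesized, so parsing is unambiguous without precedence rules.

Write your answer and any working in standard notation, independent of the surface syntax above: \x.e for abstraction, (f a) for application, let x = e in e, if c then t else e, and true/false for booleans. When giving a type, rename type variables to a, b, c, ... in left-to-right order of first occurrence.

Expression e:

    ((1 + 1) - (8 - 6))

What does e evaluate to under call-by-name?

Working:
step 0: ((1 + 1) - (8 - 6))
step 1: [delta@0] (2 - (8 - 6))
step 2: [delta@1] (2 - 2)
step 3: [delta@root] 0

Answer: 0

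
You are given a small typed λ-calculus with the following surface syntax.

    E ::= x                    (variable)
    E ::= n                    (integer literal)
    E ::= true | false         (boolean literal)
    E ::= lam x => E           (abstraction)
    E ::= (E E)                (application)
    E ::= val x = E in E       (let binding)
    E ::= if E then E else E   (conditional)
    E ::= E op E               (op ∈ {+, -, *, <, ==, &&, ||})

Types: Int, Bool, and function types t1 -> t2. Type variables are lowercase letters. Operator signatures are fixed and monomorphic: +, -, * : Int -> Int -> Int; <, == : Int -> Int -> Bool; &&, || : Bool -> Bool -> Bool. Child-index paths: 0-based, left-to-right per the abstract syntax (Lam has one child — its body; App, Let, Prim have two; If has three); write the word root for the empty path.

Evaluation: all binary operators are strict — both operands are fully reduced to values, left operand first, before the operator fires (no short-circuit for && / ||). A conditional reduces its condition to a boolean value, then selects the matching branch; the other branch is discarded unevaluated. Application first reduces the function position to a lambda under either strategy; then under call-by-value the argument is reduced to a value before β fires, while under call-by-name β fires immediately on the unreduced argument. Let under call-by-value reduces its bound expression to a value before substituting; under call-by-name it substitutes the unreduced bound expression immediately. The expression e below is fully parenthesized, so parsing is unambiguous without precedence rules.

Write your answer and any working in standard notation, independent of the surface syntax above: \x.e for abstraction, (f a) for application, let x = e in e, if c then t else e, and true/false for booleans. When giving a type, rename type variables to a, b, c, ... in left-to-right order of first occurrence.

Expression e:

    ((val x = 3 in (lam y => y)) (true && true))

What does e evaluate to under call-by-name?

Working:
step 0: ((let x = 3 in (\y.y)) (true && true))
step 1: [let@0] ((\y.y) (true && true))
step 2: [beta@root] (true && true)
step 3: [delta@root] true

Answer: true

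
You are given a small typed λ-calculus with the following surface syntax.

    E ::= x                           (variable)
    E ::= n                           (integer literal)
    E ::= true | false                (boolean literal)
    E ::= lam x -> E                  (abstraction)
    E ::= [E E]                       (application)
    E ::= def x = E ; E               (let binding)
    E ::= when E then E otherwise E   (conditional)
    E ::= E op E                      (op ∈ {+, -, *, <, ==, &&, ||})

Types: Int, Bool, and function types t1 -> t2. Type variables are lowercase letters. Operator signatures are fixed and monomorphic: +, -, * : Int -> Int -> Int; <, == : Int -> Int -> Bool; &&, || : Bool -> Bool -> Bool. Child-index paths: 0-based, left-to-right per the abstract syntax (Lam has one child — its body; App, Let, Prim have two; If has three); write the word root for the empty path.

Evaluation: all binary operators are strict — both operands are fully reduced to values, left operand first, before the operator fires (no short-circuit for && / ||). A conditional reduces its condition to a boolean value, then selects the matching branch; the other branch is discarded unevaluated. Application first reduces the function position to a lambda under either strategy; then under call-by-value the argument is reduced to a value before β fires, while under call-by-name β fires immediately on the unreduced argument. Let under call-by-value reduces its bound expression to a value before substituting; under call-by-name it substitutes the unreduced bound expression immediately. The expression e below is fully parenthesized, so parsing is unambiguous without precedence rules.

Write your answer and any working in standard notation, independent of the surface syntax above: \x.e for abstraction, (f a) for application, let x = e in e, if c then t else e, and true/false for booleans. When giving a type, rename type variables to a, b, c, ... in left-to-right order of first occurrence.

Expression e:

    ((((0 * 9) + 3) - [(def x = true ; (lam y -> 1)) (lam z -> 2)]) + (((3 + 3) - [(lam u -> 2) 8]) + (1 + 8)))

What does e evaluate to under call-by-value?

Trace:
step 0: ((((0 * 9) + 3) - ((let x = true in (\y.1)) (\z.2))) + (((3 + 3) - ((\u.2) 8)) + (1 + 8)))
step 1: [delta@0.0.0] (((0 + 3) - ((let x = true in (\y.1)) (\z.2))) + (((3 + 3) - ((\u.2) 8)) + (1 + 8)))
step 2: [delta@0.0] ((3 - ((let x = true in (\y.1)) (\z.2))) + (((3 + 3) - ((\u.2) 8)) + (1 + 8)))
step 3: [let@0.1.0] ((3 - ((\y.1) (\z.2))) + (((3 + 3) - ((\u.2) 8)) + (1 + 8)))
step 4: [beta@0.1] ((3 - 1) + (((3 + 3) - ((\u.2) 8)) + (1 + 8)))
step 5: [delta@0] (2 + (((3 + 3) - ((\u.2) 8)) + (1 + 8)))
step 6: [delta@1.0.0] (2 + ((6 - ((\u.2) 8)) + (1 + 8)))
step 7: [beta@1.0.1] (2 + ((6 - 2) + (1 + 8)))
step 8: [delta@1.0] (2 + (4 + (1 + 8)))
step 9: [delta@1.1] (2 + (4 + 9))
step 10: [delta@1] (2 + 13)
step 11: [delta@root] 15

Answer: 15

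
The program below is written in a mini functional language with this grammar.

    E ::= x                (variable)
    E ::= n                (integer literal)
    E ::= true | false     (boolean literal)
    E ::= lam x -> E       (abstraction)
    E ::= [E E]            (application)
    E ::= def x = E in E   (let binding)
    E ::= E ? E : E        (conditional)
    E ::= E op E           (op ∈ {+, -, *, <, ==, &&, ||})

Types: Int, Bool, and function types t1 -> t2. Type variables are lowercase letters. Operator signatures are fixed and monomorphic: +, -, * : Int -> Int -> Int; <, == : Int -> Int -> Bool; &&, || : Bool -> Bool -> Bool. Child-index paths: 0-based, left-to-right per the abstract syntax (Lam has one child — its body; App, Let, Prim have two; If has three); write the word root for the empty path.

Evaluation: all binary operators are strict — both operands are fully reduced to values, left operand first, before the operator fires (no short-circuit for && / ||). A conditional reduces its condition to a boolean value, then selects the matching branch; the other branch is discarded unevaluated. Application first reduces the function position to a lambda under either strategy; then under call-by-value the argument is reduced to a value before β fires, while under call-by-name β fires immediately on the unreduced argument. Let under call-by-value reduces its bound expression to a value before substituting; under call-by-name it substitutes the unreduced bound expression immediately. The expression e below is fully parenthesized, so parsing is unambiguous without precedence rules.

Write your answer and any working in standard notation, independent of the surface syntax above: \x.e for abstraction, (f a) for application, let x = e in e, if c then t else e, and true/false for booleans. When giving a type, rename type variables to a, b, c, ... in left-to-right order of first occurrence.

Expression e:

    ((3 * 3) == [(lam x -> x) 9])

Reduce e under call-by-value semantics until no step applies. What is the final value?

Answer: true

Trace:
step 0: ((3 * 3) == ((\x.x) 9))
step 1: [delta@0] (9 == ((\x.x) 9))
step 2: [beta@1] (9 == 9)
step 3: [delta@root] true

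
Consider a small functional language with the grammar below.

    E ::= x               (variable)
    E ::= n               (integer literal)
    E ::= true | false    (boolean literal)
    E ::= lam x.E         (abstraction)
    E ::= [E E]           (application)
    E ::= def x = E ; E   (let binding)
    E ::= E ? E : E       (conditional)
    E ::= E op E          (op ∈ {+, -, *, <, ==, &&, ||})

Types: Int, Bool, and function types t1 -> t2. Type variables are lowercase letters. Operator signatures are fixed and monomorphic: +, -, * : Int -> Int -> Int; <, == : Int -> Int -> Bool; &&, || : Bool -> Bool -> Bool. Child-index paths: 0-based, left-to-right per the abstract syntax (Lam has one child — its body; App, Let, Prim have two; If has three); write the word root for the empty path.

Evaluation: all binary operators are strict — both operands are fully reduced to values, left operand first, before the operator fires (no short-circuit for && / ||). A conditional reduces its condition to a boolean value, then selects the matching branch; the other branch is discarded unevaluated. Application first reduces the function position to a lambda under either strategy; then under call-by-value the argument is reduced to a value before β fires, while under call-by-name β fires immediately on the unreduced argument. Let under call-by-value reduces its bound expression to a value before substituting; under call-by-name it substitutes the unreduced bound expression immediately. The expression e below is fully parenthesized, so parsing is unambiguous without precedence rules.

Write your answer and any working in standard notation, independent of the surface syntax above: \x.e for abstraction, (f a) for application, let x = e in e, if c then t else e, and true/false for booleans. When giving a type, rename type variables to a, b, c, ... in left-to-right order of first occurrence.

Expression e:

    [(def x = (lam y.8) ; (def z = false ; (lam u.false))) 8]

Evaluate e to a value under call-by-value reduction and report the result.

Trace:
step 0: ((let x = (\y.8) in (let z = false in (\u.false))) 8)
step 1: [let@0] ((let z = false in (\u.false)) 8)
step 2: [let@0] ((\u.false) 8)
step 3: [beta@root] false

Answer: false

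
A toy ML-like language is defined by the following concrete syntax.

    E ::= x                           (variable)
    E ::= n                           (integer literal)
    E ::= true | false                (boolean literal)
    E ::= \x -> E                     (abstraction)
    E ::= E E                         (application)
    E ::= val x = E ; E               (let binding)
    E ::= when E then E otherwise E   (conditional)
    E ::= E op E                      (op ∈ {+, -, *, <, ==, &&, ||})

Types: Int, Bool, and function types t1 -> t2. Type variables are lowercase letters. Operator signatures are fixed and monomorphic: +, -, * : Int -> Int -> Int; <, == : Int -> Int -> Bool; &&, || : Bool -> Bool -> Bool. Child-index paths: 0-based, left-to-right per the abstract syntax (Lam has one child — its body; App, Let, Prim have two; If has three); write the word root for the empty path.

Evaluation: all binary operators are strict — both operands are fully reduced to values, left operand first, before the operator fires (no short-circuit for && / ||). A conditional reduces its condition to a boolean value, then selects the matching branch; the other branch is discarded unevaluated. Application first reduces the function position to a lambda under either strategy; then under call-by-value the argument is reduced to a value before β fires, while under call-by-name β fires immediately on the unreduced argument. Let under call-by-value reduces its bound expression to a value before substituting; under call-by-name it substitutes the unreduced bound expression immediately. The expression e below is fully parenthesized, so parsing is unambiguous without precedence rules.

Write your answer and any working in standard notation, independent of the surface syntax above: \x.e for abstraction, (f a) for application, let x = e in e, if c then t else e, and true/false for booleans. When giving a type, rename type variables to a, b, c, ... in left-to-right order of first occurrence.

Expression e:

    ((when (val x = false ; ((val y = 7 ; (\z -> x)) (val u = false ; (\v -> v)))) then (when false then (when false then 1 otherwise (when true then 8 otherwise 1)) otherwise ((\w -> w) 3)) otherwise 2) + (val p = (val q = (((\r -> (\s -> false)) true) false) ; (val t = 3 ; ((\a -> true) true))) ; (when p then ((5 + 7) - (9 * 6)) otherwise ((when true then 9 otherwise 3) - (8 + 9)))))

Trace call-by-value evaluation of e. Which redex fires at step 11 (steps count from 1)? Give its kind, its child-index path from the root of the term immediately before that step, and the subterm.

Answer: let at 1 : (let p = true in (if p then ((5 + 7) - (9 * 6)) else ((if true then 9 else 3) - (8 + 9))))

Derivation:
step 0: ((if (let x = false in ((let y = 7 in (\z.x)) (let u = false in (\v.v)))) then (if false then (if false then 1 else (if true then 8 else 1)) else ((\w.w) 3)) else 2) + (let p = (let q = (((\r.(\s.false)) true) false) in (let t = 3 in ((\a.true) true))) in (if p then ((5 + 7) - (9 * 6)) else ((if true then 9 else 3) - (8 + 9)))))
step 1: [let@0.0] ((if ((let y = 7 in (\z.false)) (let u = false in (\v.v))) then (if false then (if false then 1 else (if true then 8 else 1)) else ((\w.w) 3)) else 2) + (let p = (let q = (((\r.(\s.false)) true) false) in (let t = 3 in ((\a.true) true))) in (if p then ((5 + 7) - (9 * 6)) else ((if true then 9 else 3) - (8 + 9)))))
step 2: [let@0.0.0] ((if ((\z.false) (let u = false in (\v.v))) then (if false then (if false then 1 else (if true then 8 else 1)) else ((\w.w) 3)) else 2) + (let p = (let q = (((\r.(\s.false)) true) false) in (let t = 3 in ((\a.true) true))) in (if p then ((5 + 7) - (9 * 6)) else ((if true then 9 else 3) - (8 + 9)))))
step 3: [let@0.0.1] ((if ((\z.false) (\v.v)) then (if false then (if false then 1 else (if true then 8 else 1)) else ((\w.w) 3)) else 2) + (let p = (let q = (((\r.(\s.false)) true) false) in (let t = 3 in ((\a.true) true))) in (if p then ((5 + 7) - (9 * 6)) else ((if true then 9 else 3) - (8 + 9)))))
step 4: [beta@0.0] ((if false then (if false then (if false then 1 else (if true then 8 else 1)) else ((\w.w) 3)) else 2) + (let p = (let q = (((\r.(\s.false)) true) false) in (let t = 3 in ((\a.true) true))) in (if p then ((5 + 7) - (9 * 6)) else ((if true then 9 else 3) - (8 + 9)))))
step 5: [if@0] (2 + (let p = (let q = (((\r.(\s.false)) true) false) in (let t = 3 in ((\a.true) true))) in (if p then ((5 + 7) - (9 * 6)) else ((if true then 9 else 3) - (8 + 9)))))
step 6: [beta@1.0.0.0] (2 + (let p = (let q = ((\s.false) false) in (let t = 3 in ((\a.true) true))) in (if p then ((5 + 7) - (9 * 6)) else ((if true then 9 else 3) - (8 + 9)))))
step 7: [beta@1.0.0] (2 + (let p = (let q = false in (let t = 3 in ((\a.true) true))) in (if p then ((5 + 7) - (9 * 6)) else ((if true then 9 else 3) - (8 + 9)))))
step 8: [let@1.0] (2 + (let p = (let t = 3 in ((\a.true) true)) in (if p then ((5 + 7) - (9 * 6)) else ((if true then 9 else 3) - (8 + 9)))))
step 9: [let@1.0] (2 + (let p = ((\a.true) true) in (if p then ((5 + 7) - (9 * 6)) else ((if true then 9 else 3) - (8 + 9)))))
step 10: [beta@1.0] (2 + (let p = true in (if p then ((5 + 7) - (9 * 6)) else ((if true then 9 else 3) - (8 + 9)))))
step 11: [let@1] (2 + (if true then ((5 + 7) - (9 * 6)) else ((if true then 9 else 3) - (8 + 9))))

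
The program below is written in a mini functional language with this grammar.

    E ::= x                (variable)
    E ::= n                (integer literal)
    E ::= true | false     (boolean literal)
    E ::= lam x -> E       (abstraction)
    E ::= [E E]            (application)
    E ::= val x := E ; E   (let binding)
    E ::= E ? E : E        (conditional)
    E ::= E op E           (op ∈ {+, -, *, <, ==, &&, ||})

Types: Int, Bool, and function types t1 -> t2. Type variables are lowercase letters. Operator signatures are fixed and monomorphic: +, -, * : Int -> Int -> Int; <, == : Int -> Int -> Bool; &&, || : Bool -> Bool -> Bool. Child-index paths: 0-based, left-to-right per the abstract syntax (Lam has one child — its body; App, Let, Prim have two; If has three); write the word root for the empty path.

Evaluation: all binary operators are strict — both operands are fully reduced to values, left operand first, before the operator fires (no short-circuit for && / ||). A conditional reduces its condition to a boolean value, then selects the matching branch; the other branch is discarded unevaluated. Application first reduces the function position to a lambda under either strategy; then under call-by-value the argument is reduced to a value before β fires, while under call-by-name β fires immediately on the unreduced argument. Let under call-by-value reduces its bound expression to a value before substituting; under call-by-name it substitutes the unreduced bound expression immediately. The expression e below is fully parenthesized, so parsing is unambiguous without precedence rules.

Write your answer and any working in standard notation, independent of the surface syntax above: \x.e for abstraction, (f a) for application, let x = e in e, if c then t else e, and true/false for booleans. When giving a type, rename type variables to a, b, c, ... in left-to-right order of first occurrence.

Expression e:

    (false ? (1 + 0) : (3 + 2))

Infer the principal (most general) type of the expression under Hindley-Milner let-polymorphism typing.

Answer: Int

Trace:
  unify Bool ~ Bool
  unify Int ~ Int
  unify Int ~ Int
  unify Int ~ Int
  unify Int ~ Int
  unify Int ~ Int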